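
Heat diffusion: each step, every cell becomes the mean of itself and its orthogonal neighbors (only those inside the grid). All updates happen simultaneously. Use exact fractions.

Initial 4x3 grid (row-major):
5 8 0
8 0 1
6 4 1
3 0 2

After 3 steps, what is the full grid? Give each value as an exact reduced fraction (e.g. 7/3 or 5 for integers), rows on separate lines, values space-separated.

Answer: 391/80 5837/1600 241/80
427/100 7299/2000 227/100
789/200 5399/2000 439/200
251/80 4217/1600 141/80

Derivation:
After step 1:
  7 13/4 3
  19/4 21/5 1/2
  21/4 11/5 2
  3 9/4 1
After step 2:
  5 349/80 9/4
  53/10 149/50 97/40
  19/5 159/50 57/40
  7/2 169/80 7/4
After step 3:
  391/80 5837/1600 241/80
  427/100 7299/2000 227/100
  789/200 5399/2000 439/200
  251/80 4217/1600 141/80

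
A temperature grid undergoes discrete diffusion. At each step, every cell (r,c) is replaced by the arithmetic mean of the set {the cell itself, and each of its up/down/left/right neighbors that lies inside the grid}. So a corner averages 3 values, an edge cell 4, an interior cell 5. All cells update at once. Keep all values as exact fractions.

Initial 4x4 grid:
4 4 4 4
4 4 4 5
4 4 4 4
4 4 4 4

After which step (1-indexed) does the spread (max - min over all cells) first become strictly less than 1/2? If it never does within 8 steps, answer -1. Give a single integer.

Answer: 1

Derivation:
Step 1: max=13/3, min=4, spread=1/3
  -> spread < 1/2 first at step 1
Step 2: max=511/120, min=4, spread=31/120
Step 3: max=4531/1080, min=4, spread=211/1080
Step 4: max=448843/108000, min=4, spread=16843/108000
Step 5: max=4026643/972000, min=36079/9000, spread=130111/972000
Step 6: max=120282367/29160000, min=2167159/540000, spread=3255781/29160000
Step 7: max=3599553691/874800000, min=2171107/540000, spread=82360351/874800000
Step 8: max=107727316891/26244000000, min=391306441/97200000, spread=2074577821/26244000000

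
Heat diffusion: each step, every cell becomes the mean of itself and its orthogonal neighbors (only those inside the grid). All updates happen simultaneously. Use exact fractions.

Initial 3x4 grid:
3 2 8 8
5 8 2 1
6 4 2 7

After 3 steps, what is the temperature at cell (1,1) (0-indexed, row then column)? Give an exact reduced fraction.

Answer: 13561/3000

Derivation:
Step 1: cell (1,1) = 21/5
Step 2: cell (1,1) = 483/100
Step 3: cell (1,1) = 13561/3000
Full grid after step 3:
  9827/2160 34199/7200 33949/7200 10447/2160
  34559/7200 13561/3000 4537/1000 10603/2400
  1133/240 3711/800 30149/7200 8897/2160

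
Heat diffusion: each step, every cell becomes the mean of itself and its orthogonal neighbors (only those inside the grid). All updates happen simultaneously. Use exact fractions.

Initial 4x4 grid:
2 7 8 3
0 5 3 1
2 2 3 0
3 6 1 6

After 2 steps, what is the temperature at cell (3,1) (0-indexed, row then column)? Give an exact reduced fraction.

Answer: 107/30

Derivation:
Step 1: cell (3,1) = 3
Step 2: cell (3,1) = 107/30
Full grid after step 2:
  43/12 343/80 75/16 11/3
  13/5 15/4 81/25 49/16
  169/60 271/100 159/50 503/240
  101/36 107/30 167/60 53/18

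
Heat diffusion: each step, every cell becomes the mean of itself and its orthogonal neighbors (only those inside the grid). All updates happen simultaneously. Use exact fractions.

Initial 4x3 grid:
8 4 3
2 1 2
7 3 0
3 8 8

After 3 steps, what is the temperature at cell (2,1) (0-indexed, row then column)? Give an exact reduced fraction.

Step 1: cell (2,1) = 19/5
Step 2: cell (2,1) = 187/50
Step 3: cell (2,1) = 12073/3000
Full grid after step 3:
  8449/2160 12581/3600 237/80
  28747/7200 5059/1500 7249/2400
  3433/800 12073/3000 25997/7200
  3541/720 33617/7200 9593/2160

Answer: 12073/3000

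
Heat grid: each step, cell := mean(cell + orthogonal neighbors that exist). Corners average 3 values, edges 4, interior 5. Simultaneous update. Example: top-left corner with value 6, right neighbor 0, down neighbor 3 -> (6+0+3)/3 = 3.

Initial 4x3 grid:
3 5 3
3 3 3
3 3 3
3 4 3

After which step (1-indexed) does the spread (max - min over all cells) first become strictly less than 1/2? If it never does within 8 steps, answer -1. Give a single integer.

Step 1: max=11/3, min=3, spread=2/3
Step 2: max=427/120, min=47/15, spread=17/40
  -> spread < 1/2 first at step 2
Step 3: max=3677/1080, min=19123/6000, spread=11743/54000
Step 4: max=1457419/432000, min=2765083/864000, spread=29951/172800
Step 5: max=86484041/25920000, min=24907853/7776000, spread=10373593/77760000
Step 6: max=5169508819/1555200000, min=9978248563/3110400000, spread=14430763/124416000
Step 7: max=308856730721/93312000000, min=600231697817/186624000000, spread=139854109/1492992000
Step 8: max=18485208862939/5598720000000, min=36081099781003/11197440000000, spread=7114543559/89579520000

Answer: 2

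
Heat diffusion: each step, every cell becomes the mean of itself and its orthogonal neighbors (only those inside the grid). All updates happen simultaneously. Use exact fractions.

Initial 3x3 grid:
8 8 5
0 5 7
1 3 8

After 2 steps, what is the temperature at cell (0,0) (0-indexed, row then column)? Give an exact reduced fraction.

Answer: 46/9

Derivation:
Step 1: cell (0,0) = 16/3
Step 2: cell (0,0) = 46/9
Full grid after step 2:
  46/9 231/40 233/36
  443/120 251/50 1411/240
  109/36 971/240 11/2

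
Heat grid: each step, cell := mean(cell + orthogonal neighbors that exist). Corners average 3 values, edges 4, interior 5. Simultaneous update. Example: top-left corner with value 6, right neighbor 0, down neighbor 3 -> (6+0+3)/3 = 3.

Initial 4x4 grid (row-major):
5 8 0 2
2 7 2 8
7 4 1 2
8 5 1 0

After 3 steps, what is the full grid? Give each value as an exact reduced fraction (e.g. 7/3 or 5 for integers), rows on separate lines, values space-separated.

After step 1:
  5 5 3 10/3
  21/4 23/5 18/5 7/2
  21/4 24/5 2 11/4
  20/3 9/2 7/4 1
After step 2:
  61/12 22/5 56/15 59/18
  201/40 93/20 167/50 791/240
  659/120 423/100 149/50 37/16
  197/36 1063/240 37/16 11/6
After step 3:
  1741/360 67/15 3319/900 7421/2160
  81/16 4329/1000 21599/6000 22007/7200
  18197/3600 26137/6000 607/200 6253/2400
  11083/2160 29599/7200 2311/800 155/72

Answer: 1741/360 67/15 3319/900 7421/2160
81/16 4329/1000 21599/6000 22007/7200
18197/3600 26137/6000 607/200 6253/2400
11083/2160 29599/7200 2311/800 155/72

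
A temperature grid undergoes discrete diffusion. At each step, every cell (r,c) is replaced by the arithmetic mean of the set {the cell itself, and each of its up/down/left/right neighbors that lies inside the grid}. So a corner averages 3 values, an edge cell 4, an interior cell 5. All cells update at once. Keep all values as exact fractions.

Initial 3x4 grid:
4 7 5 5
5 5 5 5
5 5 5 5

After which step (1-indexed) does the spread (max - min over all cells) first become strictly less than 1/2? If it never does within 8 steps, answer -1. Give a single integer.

Answer: 2

Derivation:
Step 1: max=11/2, min=19/4, spread=3/4
Step 2: max=1289/240, min=59/12, spread=109/240
  -> spread < 1/2 first at step 2
Step 3: max=4181/800, min=5, spread=181/800
Step 4: max=1122383/216000, min=217831/43200, spread=923/6000
Step 5: max=1237423/240000, min=546181/108000, spread=213187/2160000
Step 6: max=1000532807/194400000, min=54818099/10800000, spread=552281/7776000
Step 7: max=143691837947/27993600000, min=988136713/194400000, spread=56006051/1119744000
Step 8: max=3588182518367/699840000000, min=29692574171/5832000000, spread=25073617847/699840000000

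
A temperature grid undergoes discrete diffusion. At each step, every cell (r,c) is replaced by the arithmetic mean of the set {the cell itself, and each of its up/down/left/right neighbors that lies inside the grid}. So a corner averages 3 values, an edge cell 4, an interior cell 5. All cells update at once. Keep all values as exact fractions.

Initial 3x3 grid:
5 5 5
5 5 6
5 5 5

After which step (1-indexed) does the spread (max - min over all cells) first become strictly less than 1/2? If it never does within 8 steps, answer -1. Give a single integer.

Answer: 1

Derivation:
Step 1: max=16/3, min=5, spread=1/3
  -> spread < 1/2 first at step 1
Step 2: max=1267/240, min=5, spread=67/240
Step 3: max=11237/2160, min=1007/200, spread=1807/10800
Step 4: max=4477963/864000, min=27361/5400, spread=33401/288000
Step 5: max=40109933/7776000, min=2743391/540000, spread=3025513/38880000
Step 6: max=16016926867/3110400000, min=146755949/28800000, spread=53531/995328
Step 7: max=959152925849/186624000000, min=39671116051/7776000000, spread=450953/11943936
Step 8: max=57496103560603/11197440000000, min=4766608610519/933120000000, spread=3799043/143327232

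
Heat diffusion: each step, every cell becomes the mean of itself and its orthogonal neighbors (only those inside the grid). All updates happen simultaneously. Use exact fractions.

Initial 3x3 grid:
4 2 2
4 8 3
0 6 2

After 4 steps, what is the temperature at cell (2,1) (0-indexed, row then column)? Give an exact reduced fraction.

Step 1: cell (2,1) = 4
Step 2: cell (2,1) = 39/10
Step 3: cell (2,1) = 2333/600
Step 4: cell (2,1) = 45817/12000
Full grid after step 4:
  15221/4050 397103/108000 471097/129600
  820831/216000 1363463/360000 1062983/288000
  31267/8100 45817/12000 490697/129600

Answer: 45817/12000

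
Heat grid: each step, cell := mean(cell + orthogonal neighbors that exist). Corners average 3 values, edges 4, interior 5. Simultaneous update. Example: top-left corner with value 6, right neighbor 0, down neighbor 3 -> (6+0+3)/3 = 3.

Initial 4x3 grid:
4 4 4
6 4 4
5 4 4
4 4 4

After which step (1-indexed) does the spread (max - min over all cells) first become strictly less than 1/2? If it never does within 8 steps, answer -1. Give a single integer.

Step 1: max=19/4, min=4, spread=3/4
Step 2: max=557/120, min=4, spread=77/120
Step 3: max=16103/3600, min=731/180, spread=1483/3600
  -> spread < 1/2 first at step 3
Step 4: max=477581/108000, min=22243/5400, spread=10907/36000
Step 5: max=4245461/972000, min=448439/108000, spread=20951/97200
Step 6: max=421874039/97200000, min=40651909/9720000, spread=15354949/97200000
Step 7: max=1889729467/437400000, min=2450012431/583200000, spread=8355223/69984000
Step 8: max=225968606881/52488000000, min=16393404931/3888000000, spread=14904449/167961600

Answer: 3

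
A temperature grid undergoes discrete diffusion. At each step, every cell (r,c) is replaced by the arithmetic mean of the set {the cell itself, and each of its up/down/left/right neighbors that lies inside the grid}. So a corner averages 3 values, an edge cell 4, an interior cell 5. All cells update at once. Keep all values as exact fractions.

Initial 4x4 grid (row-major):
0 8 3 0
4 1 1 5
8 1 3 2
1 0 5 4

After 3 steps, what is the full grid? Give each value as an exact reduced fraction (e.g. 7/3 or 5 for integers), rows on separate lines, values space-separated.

Answer: 485/144 232/75 101/36 2903/1080
7699/2400 5931/2000 8291/3000 1933/720
477/160 2807/1000 16399/6000 10613/3600
337/120 1283/480 20701/7200 6469/2160

Derivation:
After step 1:
  4 3 3 8/3
  13/4 3 13/5 2
  7/2 13/5 12/5 7/2
  3 7/4 3 11/3
After step 2:
  41/12 13/4 169/60 23/9
  55/16 289/100 13/5 323/120
  247/80 53/20 141/50 347/120
  11/4 207/80 649/240 61/18
After step 3:
  485/144 232/75 101/36 2903/1080
  7699/2400 5931/2000 8291/3000 1933/720
  477/160 2807/1000 16399/6000 10613/3600
  337/120 1283/480 20701/7200 6469/2160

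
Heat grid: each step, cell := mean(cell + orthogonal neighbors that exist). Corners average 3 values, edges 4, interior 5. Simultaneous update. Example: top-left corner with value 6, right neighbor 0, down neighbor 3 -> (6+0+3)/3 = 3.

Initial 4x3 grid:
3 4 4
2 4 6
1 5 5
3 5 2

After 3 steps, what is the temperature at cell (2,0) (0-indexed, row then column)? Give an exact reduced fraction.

Answer: 7909/2400

Derivation:
Step 1: cell (2,0) = 11/4
Step 2: cell (2,0) = 49/16
Step 3: cell (2,0) = 7909/2400
Full grid after step 3:
  101/30 54779/14400 577/135
  7859/2400 23071/6000 30727/7200
  7909/2400 7497/2000 3353/800
  119/36 5911/1600 145/36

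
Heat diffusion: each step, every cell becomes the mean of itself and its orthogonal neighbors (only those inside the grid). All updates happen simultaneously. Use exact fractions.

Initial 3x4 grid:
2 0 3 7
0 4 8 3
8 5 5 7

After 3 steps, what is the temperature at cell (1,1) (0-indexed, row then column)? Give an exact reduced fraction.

Answer: 97/25

Derivation:
Step 1: cell (1,1) = 17/5
Step 2: cell (1,1) = 77/20
Step 3: cell (1,1) = 97/25
Full grid after step 3:
  5629/2160 4541/1440 1199/288 2519/540
  1609/480 97/25 5557/1200 15053/2880
  8849/2160 6661/1440 505/96 973/180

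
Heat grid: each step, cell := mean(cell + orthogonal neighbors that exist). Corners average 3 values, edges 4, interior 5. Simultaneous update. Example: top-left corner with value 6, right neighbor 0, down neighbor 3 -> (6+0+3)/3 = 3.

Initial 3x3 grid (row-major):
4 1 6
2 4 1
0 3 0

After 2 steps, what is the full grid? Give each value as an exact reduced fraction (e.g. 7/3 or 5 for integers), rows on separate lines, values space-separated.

After step 1:
  7/3 15/4 8/3
  5/2 11/5 11/4
  5/3 7/4 4/3
After step 2:
  103/36 219/80 55/18
  87/40 259/100 179/80
  71/36 139/80 35/18

Answer: 103/36 219/80 55/18
87/40 259/100 179/80
71/36 139/80 35/18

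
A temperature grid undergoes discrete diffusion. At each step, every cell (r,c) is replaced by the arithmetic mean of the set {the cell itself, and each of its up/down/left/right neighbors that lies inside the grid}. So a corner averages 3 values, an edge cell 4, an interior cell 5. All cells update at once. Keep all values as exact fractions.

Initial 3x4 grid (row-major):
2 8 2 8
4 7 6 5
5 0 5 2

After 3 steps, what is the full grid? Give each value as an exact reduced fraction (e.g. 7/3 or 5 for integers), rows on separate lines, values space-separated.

Answer: 2021/432 7067/1440 2473/480 185/36
6317/1440 5489/1200 949/200 4631/960
145/36 997/240 64/15 629/144

Derivation:
After step 1:
  14/3 19/4 6 5
  9/2 5 5 21/4
  3 17/4 13/4 4
After step 2:
  167/36 245/48 83/16 65/12
  103/24 47/10 49/10 77/16
  47/12 31/8 33/8 25/6
After step 3:
  2021/432 7067/1440 2473/480 185/36
  6317/1440 5489/1200 949/200 4631/960
  145/36 997/240 64/15 629/144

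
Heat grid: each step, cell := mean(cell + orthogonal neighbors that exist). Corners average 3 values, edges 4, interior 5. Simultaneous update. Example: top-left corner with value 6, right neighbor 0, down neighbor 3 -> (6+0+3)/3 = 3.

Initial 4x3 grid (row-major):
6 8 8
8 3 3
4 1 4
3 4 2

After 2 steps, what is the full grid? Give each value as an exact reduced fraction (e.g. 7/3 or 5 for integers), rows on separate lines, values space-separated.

Answer: 113/18 1471/240 205/36
1271/240 119/25 269/60
967/240 84/25 203/60
61/18 127/40 25/9

Derivation:
After step 1:
  22/3 25/4 19/3
  21/4 23/5 9/2
  4 16/5 5/2
  11/3 5/2 10/3
After step 2:
  113/18 1471/240 205/36
  1271/240 119/25 269/60
  967/240 84/25 203/60
  61/18 127/40 25/9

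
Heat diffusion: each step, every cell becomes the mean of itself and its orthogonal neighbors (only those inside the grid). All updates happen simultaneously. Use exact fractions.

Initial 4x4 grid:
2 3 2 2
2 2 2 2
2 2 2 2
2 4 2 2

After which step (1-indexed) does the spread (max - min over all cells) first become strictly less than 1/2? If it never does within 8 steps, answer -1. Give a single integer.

Answer: 3

Derivation:
Step 1: max=8/3, min=2, spread=2/3
Step 2: max=151/60, min=2, spread=31/60
Step 3: max=1291/540, min=613/300, spread=469/1350
  -> spread < 1/2 first at step 3
Step 4: max=37729/16200, min=18703/9000, spread=10159/40500
Step 5: max=1122019/486000, min=679237/324000, spread=206327/972000
Step 6: max=16643009/7290000, min=20480173/9720000, spread=5131517/29160000
Step 7: max=991750771/437400000, min=123569969/58320000, spread=129952007/874800000
Step 8: max=230952743/102515625, min=18617738137/8748000000, spread=3270687797/26244000000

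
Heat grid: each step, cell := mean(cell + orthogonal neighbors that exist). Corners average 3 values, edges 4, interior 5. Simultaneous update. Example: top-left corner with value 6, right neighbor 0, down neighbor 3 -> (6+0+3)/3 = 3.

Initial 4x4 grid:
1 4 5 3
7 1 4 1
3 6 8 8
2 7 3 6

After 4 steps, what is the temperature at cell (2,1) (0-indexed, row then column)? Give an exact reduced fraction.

Step 1: cell (2,1) = 5
Step 2: cell (2,1) = 121/25
Step 3: cell (2,1) = 229/50
Step 4: cell (2,1) = 23003/5000
Full grid after step 4:
  26423/7200 30387/8000 275251/72000 8581/2160
  23899/6000 81097/20000 1037/240 313811/72000
  3083/720 23003/5000 875809/180000 1085473/216000
  12283/2700 1927/400 281347/54000 346111/64800

Answer: 23003/5000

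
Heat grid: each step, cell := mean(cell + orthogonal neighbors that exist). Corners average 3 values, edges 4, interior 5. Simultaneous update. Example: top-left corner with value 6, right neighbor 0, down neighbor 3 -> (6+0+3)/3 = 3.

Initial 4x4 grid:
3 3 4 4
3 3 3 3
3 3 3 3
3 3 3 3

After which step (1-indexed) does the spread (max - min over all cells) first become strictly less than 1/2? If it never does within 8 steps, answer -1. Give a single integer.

Answer: 2

Derivation:
Step 1: max=11/3, min=3, spread=2/3
Step 2: max=125/36, min=3, spread=17/36
  -> spread < 1/2 first at step 2
Step 3: max=457/135, min=3, spread=52/135
Step 4: max=6716/2025, min=3, spread=641/2025
Step 5: max=397801/121500, min=27079/9000, spread=64469/243000
Step 6: max=47239831/14580000, min=1629529/540000, spread=810637/3645000
Step 7: max=1406481073/437400000, min=3270953/1080000, spread=20436277/109350000
Step 8: max=41935353403/13122000000, min=295368241/97200000, spread=515160217/3280500000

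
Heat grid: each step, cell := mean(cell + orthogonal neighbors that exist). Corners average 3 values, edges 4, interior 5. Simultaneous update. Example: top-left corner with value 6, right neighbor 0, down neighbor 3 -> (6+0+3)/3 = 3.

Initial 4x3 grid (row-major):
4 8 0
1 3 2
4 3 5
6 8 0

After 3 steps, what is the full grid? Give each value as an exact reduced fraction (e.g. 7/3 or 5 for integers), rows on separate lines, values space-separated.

Answer: 7889/2160 10111/2880 7079/2160
337/90 4151/1200 2351/720
241/60 4717/1200 2477/720
3277/720 12041/2880 8621/2160

Derivation:
After step 1:
  13/3 15/4 10/3
  3 17/5 5/2
  7/2 23/5 5/2
  6 17/4 13/3
After step 2:
  133/36 889/240 115/36
  427/120 69/20 44/15
  171/40 73/20 209/60
  55/12 1151/240 133/36
After step 3:
  7889/2160 10111/2880 7079/2160
  337/90 4151/1200 2351/720
  241/60 4717/1200 2477/720
  3277/720 12041/2880 8621/2160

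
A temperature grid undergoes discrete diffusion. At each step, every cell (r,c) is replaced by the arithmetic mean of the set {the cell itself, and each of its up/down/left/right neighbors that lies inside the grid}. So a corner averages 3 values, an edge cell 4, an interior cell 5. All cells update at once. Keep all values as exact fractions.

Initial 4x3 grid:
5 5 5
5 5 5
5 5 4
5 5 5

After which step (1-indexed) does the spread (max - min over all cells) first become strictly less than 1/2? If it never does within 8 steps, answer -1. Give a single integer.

Answer: 1

Derivation:
Step 1: max=5, min=14/3, spread=1/3
  -> spread < 1/2 first at step 1
Step 2: max=5, min=569/120, spread=31/120
Step 3: max=5, min=5189/1080, spread=211/1080
Step 4: max=8953/1800, min=523103/108000, spread=14077/108000
Step 5: max=536317/108000, min=4719593/972000, spread=5363/48600
Step 6: max=297131/60000, min=142059191/29160000, spread=93859/1166400
Step 7: max=480663533/97200000, min=8537725519/1749600000, spread=4568723/69984000
Step 8: max=14398381111/2916000000, min=513099564371/104976000000, spread=8387449/167961600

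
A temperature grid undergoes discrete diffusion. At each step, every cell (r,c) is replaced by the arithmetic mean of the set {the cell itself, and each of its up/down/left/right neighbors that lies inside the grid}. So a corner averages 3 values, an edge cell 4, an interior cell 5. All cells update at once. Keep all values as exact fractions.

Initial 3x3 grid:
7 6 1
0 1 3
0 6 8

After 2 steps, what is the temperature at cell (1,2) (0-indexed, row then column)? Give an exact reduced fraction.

Answer: 309/80

Derivation:
Step 1: cell (1,2) = 13/4
Step 2: cell (1,2) = 309/80
Full grid after step 2:
  121/36 877/240 31/9
  173/60 319/100 309/80
  31/12 877/240 38/9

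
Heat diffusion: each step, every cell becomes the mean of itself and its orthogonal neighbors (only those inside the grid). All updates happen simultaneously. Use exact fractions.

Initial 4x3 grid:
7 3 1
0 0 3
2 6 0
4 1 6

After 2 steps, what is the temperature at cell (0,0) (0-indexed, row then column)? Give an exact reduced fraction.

Answer: 25/9

Derivation:
Step 1: cell (0,0) = 10/3
Step 2: cell (0,0) = 25/9
Full grid after step 2:
  25/9 649/240 73/36
  659/240 51/25 569/240
  563/240 76/25 533/240
  115/36 643/240 31/9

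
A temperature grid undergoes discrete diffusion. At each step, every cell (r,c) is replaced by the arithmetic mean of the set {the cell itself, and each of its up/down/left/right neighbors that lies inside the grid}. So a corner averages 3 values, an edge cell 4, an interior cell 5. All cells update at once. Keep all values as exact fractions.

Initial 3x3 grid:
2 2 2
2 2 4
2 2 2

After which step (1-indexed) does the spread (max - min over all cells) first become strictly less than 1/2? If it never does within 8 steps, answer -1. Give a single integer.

Answer: 3

Derivation:
Step 1: max=8/3, min=2, spread=2/3
Step 2: max=307/120, min=2, spread=67/120
Step 3: max=2597/1080, min=207/100, spread=1807/5400
  -> spread < 1/2 first at step 3
Step 4: max=1021963/432000, min=5761/2700, spread=33401/144000
Step 5: max=9005933/3888000, min=583391/270000, spread=3025513/19440000
Step 6: max=3575326867/1555200000, min=31555949/14400000, spread=53531/497664
Step 7: max=212656925849/93312000000, min=8567116051/3888000000, spread=450953/5971968
Step 8: max=12706343560603/5598720000000, min=1034128610519/466560000000, spread=3799043/71663616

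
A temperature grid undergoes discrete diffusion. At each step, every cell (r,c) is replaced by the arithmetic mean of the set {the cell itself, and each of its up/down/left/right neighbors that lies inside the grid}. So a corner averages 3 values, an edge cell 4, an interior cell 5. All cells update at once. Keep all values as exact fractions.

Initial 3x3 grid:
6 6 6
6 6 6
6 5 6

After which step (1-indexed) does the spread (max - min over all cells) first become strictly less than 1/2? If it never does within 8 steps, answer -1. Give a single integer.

Answer: 1

Derivation:
Step 1: max=6, min=17/3, spread=1/3
  -> spread < 1/2 first at step 1
Step 2: max=6, min=1373/240, spread=67/240
Step 3: max=1193/200, min=12523/2160, spread=1807/10800
Step 4: max=32039/5400, min=5026037/864000, spread=33401/288000
Step 5: max=3196609/540000, min=45426067/7776000, spread=3025513/38880000
Step 6: max=170044051/28800000, min=18197473133/3110400000, spread=53531/995328
Step 7: max=45864883949/7776000000, min=1093711074151/186624000000, spread=450953/11943936
Step 8: max=5497711389481/933120000000, min=65675736439397/11197440000000, spread=3799043/143327232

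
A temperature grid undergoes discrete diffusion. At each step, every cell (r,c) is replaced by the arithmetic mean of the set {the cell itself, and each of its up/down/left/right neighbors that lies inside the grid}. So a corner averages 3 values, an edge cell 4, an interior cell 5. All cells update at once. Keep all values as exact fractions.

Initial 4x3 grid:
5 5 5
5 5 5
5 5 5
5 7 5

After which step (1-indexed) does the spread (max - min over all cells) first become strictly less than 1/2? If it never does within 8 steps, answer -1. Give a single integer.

Step 1: max=17/3, min=5, spread=2/3
Step 2: max=667/120, min=5, spread=67/120
Step 3: max=5837/1080, min=5, spread=437/1080
  -> spread < 1/2 first at step 3
Step 4: max=2317531/432000, min=2509/500, spread=29951/86400
Step 5: max=20655821/3888000, min=17033/3375, spread=206761/777600
Step 6: max=8232195571/1555200000, min=13665671/2700000, spread=14430763/62208000
Step 7: max=491667741689/93312000000, min=1097652727/216000000, spread=139854109/746496000
Step 8: max=29416071890251/5598720000000, min=99051228977/19440000000, spread=7114543559/44789760000

Answer: 3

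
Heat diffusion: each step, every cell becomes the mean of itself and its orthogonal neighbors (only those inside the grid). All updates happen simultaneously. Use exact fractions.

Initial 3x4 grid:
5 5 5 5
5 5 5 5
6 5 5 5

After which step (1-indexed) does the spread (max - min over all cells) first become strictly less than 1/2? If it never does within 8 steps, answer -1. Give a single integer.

Answer: 1

Derivation:
Step 1: max=16/3, min=5, spread=1/3
  -> spread < 1/2 first at step 1
Step 2: max=95/18, min=5, spread=5/18
Step 3: max=1121/216, min=5, spread=41/216
Step 4: max=133817/25920, min=5, spread=4217/25920
Step 5: max=7985149/1555200, min=36079/7200, spread=38417/311040
Step 6: max=477760211/93312000, min=722597/144000, spread=1903471/18662400
Step 7: max=28594589089/5598720000, min=21715759/4320000, spread=18038617/223948800
Step 8: max=1712884182851/335923200000, min=1956926759/388800000, spread=883978523/13436928000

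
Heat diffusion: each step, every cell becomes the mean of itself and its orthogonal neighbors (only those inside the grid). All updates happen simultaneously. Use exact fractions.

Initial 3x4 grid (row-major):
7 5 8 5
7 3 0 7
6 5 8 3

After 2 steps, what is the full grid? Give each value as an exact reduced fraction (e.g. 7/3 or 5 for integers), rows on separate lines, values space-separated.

Answer: 107/18 247/48 1327/240 179/36
265/48 131/25 429/100 1297/240
23/4 39/8 207/40 55/12

Derivation:
After step 1:
  19/3 23/4 9/2 20/3
  23/4 4 26/5 15/4
  6 11/2 4 6
After step 2:
  107/18 247/48 1327/240 179/36
  265/48 131/25 429/100 1297/240
  23/4 39/8 207/40 55/12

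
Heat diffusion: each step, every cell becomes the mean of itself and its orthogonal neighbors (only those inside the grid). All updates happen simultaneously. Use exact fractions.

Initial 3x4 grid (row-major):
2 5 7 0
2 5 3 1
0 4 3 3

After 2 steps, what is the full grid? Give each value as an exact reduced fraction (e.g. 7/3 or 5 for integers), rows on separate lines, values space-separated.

After step 1:
  3 19/4 15/4 8/3
  9/4 19/5 19/5 7/4
  2 3 13/4 7/3
After step 2:
  10/3 153/40 449/120 49/18
  221/80 88/25 327/100 211/80
  29/12 241/80 743/240 22/9

Answer: 10/3 153/40 449/120 49/18
221/80 88/25 327/100 211/80
29/12 241/80 743/240 22/9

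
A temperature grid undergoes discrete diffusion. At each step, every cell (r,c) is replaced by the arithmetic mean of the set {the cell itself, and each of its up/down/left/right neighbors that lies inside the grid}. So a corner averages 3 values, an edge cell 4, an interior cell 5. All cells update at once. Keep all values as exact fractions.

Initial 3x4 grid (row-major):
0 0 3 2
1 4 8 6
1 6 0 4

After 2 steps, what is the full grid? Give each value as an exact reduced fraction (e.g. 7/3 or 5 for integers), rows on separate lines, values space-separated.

After step 1:
  1/3 7/4 13/4 11/3
  3/2 19/5 21/5 5
  8/3 11/4 9/2 10/3
After step 2:
  43/36 137/60 193/60 143/36
  83/40 14/5 83/20 81/20
  83/36 823/240 887/240 77/18

Answer: 43/36 137/60 193/60 143/36
83/40 14/5 83/20 81/20
83/36 823/240 887/240 77/18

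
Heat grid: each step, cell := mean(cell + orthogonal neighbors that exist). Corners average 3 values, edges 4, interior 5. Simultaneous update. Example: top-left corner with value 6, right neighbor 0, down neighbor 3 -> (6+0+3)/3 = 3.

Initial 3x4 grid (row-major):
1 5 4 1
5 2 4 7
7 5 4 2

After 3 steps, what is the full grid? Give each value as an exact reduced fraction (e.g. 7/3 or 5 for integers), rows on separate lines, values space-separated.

After step 1:
  11/3 3 7/2 4
  15/4 21/5 21/5 7/2
  17/3 9/2 15/4 13/3
After step 2:
  125/36 431/120 147/40 11/3
  1037/240 393/100 383/100 481/120
  167/36 1087/240 1007/240 139/36
After step 3:
  8197/2160 6601/1800 4429/1200 227/60
  58903/14400 12121/3000 23567/6000 27659/7200
  607/135 31129/7200 29549/7200 8687/2160

Answer: 8197/2160 6601/1800 4429/1200 227/60
58903/14400 12121/3000 23567/6000 27659/7200
607/135 31129/7200 29549/7200 8687/2160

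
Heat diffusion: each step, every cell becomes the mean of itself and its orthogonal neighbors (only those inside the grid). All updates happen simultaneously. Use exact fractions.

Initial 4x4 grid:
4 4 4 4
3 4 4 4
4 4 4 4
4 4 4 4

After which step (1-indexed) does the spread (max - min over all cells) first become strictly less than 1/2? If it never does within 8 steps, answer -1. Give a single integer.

Step 1: max=4, min=11/3, spread=1/3
  -> spread < 1/2 first at step 1
Step 2: max=4, min=449/120, spread=31/120
Step 3: max=4, min=4109/1080, spread=211/1080
Step 4: max=4, min=415157/108000, spread=16843/108000
Step 5: max=35921/9000, min=3749357/972000, spread=130111/972000
Step 6: max=2152841/540000, min=112997633/29160000, spread=3255781/29160000
Step 7: max=2148893/540000, min=3398846309/874800000, spread=82360351/874800000
Step 8: max=386293559/97200000, min=102224683109/26244000000, spread=2074577821/26244000000

Answer: 1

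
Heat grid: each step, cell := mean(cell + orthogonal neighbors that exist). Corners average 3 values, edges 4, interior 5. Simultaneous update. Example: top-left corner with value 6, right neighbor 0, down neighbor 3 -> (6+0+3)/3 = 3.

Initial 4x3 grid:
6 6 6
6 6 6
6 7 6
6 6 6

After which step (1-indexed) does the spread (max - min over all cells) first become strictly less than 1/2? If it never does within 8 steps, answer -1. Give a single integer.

Answer: 1

Derivation:
Step 1: max=25/4, min=6, spread=1/4
  -> spread < 1/2 first at step 1
Step 2: max=623/100, min=6, spread=23/100
Step 3: max=29611/4800, min=2413/400, spread=131/960
Step 4: max=265751/43200, min=43591/7200, spread=841/8640
Step 5: max=106222051/17280000, min=8733373/1440000, spread=56863/691200
Step 6: max=954654341/155520000, min=78749543/12960000, spread=386393/6220800
Step 7: max=381641723131/62208000000, min=31524358813/5184000000, spread=26795339/497664000
Step 8: max=22878695714129/3732480000000, min=1893326149667/311040000000, spread=254051069/5971968000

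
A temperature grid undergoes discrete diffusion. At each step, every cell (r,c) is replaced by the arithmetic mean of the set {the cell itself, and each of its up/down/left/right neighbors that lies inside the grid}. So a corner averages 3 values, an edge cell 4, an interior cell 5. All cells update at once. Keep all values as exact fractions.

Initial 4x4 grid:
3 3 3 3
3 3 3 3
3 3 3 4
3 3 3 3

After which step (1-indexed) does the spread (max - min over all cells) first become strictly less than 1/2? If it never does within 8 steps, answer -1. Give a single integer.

Answer: 1

Derivation:
Step 1: max=10/3, min=3, spread=1/3
  -> spread < 1/2 first at step 1
Step 2: max=391/120, min=3, spread=31/120
Step 3: max=3451/1080, min=3, spread=211/1080
Step 4: max=340843/108000, min=3, spread=16843/108000
Step 5: max=3054643/972000, min=27079/9000, spread=130111/972000
Step 6: max=91122367/29160000, min=1627159/540000, spread=3255781/29160000
Step 7: max=2724753691/874800000, min=1631107/540000, spread=82360351/874800000
Step 8: max=81483316891/26244000000, min=294106441/97200000, spread=2074577821/26244000000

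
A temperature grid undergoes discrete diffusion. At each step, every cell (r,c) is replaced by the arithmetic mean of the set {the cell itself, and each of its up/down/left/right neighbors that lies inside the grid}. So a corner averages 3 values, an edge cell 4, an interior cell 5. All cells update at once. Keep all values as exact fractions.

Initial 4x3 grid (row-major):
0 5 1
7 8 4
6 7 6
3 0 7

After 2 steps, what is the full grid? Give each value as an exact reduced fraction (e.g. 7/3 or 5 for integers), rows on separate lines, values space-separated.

After step 1:
  4 7/2 10/3
  21/4 31/5 19/4
  23/4 27/5 6
  3 17/4 13/3
After step 2:
  17/4 511/120 139/36
  53/10 251/50 1217/240
  97/20 138/25 1229/240
  13/3 1019/240 175/36

Answer: 17/4 511/120 139/36
53/10 251/50 1217/240
97/20 138/25 1229/240
13/3 1019/240 175/36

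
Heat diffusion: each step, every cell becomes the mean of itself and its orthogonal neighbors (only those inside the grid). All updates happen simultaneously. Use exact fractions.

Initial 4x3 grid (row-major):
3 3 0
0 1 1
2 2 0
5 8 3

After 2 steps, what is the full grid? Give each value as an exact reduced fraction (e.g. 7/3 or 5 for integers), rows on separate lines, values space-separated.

After step 1:
  2 7/4 4/3
  3/2 7/5 1/2
  9/4 13/5 3/2
  5 9/2 11/3
After step 2:
  7/4 389/240 43/36
  143/80 31/20 71/60
  227/80 49/20 31/15
  47/12 473/120 29/9

Answer: 7/4 389/240 43/36
143/80 31/20 71/60
227/80 49/20 31/15
47/12 473/120 29/9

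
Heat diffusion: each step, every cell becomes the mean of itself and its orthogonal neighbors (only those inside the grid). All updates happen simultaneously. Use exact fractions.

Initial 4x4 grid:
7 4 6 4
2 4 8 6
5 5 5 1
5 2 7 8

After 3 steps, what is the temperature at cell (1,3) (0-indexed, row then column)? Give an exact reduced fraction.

Answer: 37181/7200

Derivation:
Step 1: cell (1,3) = 19/4
Step 2: cell (1,3) = 1253/240
Step 3: cell (1,3) = 37181/7200
Full grid after step 3:
  5053/1080 35921/7200 37361/7200 5719/1080
  32801/7200 14389/3000 15523/3000 37181/7200
  2111/480 1173/250 7553/1500 37277/7200
  791/180 2249/480 36407/7200 1399/270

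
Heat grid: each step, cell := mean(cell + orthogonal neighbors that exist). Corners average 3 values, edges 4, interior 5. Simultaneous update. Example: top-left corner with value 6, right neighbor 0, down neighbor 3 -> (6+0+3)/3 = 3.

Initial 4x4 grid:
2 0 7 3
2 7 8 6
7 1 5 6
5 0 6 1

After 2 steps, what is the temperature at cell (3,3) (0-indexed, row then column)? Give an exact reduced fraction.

Answer: 71/18

Derivation:
Step 1: cell (3,3) = 13/3
Step 2: cell (3,3) = 71/18
Full grid after step 2:
  59/18 403/120 613/120 187/36
  791/240 227/50 513/100 1331/240
  65/16 391/100 233/50 1187/240
  43/12 7/2 233/60 71/18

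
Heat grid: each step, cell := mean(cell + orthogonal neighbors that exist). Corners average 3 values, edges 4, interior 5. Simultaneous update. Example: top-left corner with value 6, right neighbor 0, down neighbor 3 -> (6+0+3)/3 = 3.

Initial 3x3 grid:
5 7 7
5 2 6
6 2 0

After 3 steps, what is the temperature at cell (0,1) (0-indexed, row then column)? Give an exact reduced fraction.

Step 1: cell (0,1) = 21/4
Step 2: cell (0,1) = 1319/240
Step 3: cell (0,1) = 71773/14400
Full grid after step 3:
  11059/2160 71773/14400 679/135
  10633/2400 1661/375 59923/14400
  539/135 2861/800 7789/2160

Answer: 71773/14400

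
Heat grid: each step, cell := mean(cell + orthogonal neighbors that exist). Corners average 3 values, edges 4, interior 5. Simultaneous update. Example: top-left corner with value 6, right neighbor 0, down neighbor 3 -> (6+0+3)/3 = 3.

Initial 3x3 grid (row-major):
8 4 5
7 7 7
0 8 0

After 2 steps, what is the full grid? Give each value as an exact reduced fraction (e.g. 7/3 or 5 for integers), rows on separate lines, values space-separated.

Answer: 107/18 91/15 193/36
703/120 133/25 1301/240
19/4 407/80 9/2

Derivation:
After step 1:
  19/3 6 16/3
  11/2 33/5 19/4
  5 15/4 5
After step 2:
  107/18 91/15 193/36
  703/120 133/25 1301/240
  19/4 407/80 9/2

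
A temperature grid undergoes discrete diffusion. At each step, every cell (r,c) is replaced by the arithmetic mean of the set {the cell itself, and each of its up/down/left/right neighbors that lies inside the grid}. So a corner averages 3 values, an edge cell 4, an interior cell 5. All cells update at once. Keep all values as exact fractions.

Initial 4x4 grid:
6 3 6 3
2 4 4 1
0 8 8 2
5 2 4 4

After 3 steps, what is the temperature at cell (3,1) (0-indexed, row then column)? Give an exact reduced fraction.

Step 1: cell (3,1) = 19/4
Step 2: cell (3,1) = 959/240
Step 3: cell (3,1) = 29723/7200
Full grid after step 3:
  4181/1080 29377/7200 5653/1440 1979/540
  27037/7200 2467/600 6149/1500 5263/1440
  27173/7200 1538/375 2543/600 28067/7200
  494/135 29723/7200 30227/7200 4321/1080

Answer: 29723/7200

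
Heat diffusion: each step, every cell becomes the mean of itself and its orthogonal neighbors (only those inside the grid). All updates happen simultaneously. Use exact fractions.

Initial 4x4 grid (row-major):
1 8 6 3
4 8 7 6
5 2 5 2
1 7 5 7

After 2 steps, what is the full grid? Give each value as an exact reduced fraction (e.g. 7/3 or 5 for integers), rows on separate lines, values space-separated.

Answer: 175/36 1313/240 463/80 31/6
529/120 557/100 269/50 209/40
517/120 443/100 27/5 551/120
133/36 1169/240 1117/240 47/9

Derivation:
After step 1:
  13/3 23/4 6 5
  9/2 29/5 32/5 9/2
  3 27/5 21/5 5
  13/3 15/4 6 14/3
After step 2:
  175/36 1313/240 463/80 31/6
  529/120 557/100 269/50 209/40
  517/120 443/100 27/5 551/120
  133/36 1169/240 1117/240 47/9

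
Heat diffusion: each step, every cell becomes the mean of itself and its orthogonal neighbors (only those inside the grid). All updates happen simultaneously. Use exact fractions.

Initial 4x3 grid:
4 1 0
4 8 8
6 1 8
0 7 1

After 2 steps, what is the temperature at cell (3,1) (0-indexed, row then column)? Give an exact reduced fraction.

Answer: 215/48

Derivation:
Step 1: cell (3,1) = 9/4
Step 2: cell (3,1) = 215/48
Full grid after step 2:
  47/12 273/80 49/12
  313/80 503/100 179/40
  223/48 199/50 131/24
  28/9 215/48 145/36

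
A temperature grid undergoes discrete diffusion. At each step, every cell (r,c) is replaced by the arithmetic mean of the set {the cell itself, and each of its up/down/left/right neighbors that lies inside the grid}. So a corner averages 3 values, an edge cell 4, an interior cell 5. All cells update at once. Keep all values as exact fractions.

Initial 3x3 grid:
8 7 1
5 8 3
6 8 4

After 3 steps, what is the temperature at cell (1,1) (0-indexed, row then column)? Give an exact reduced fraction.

Step 1: cell (1,1) = 31/5
Step 2: cell (1,1) = 589/100
Step 3: cell (1,1) = 34483/6000
Full grid after step 3:
  13387/2160 2537/450 2683/540
  10151/1600 34483/6000 2287/450
  13697/2160 42467/7200 1907/360

Answer: 34483/6000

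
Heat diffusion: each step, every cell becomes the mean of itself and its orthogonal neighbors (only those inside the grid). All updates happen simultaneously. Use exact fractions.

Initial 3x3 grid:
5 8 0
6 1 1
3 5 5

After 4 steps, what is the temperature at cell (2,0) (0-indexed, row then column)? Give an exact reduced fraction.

Step 1: cell (2,0) = 14/3
Step 2: cell (2,0) = 143/36
Step 3: cell (2,0) = 9157/2160
Step 4: cell (2,0) = 516539/129600
Full grid after step 4:
  534439/129600 1675519/432000 5419/1600
  1208971/288000 662053/180000 2963413/864000
  516539/129600 1629769/432000 432239/129600

Answer: 516539/129600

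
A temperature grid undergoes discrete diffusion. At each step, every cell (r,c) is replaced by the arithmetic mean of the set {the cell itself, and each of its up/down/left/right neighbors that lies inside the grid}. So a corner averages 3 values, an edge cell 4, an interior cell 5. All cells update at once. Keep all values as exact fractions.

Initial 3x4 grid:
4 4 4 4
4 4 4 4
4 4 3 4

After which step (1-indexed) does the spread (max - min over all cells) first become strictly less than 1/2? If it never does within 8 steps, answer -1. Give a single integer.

Step 1: max=4, min=11/3, spread=1/3
  -> spread < 1/2 first at step 1
Step 2: max=4, min=449/120, spread=31/120
Step 3: max=4, min=4109/1080, spread=211/1080
Step 4: max=7153/1800, min=415103/108000, spread=14077/108000
Step 5: max=428317/108000, min=3747593/972000, spread=5363/48600
Step 6: max=237131/60000, min=112899191/29160000, spread=93859/1166400
Step 7: max=383463533/97200000, min=6788125519/1749600000, spread=4568723/69984000
Step 8: max=11482381111/2916000000, min=408123564371/104976000000, spread=8387449/167961600

Answer: 1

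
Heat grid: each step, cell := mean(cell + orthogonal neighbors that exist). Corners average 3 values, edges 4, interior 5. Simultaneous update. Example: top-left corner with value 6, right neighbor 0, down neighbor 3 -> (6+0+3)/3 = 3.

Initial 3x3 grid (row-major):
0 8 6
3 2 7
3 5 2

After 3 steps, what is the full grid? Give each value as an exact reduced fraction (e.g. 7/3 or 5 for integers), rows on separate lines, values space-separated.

Answer: 211/54 3037/720 731/144
1201/360 1717/400 12913/2880
95/27 2627/720 1913/432

Derivation:
After step 1:
  11/3 4 7
  2 5 17/4
  11/3 3 14/3
After step 2:
  29/9 59/12 61/12
  43/12 73/20 251/48
  26/9 49/12 143/36
After step 3:
  211/54 3037/720 731/144
  1201/360 1717/400 12913/2880
  95/27 2627/720 1913/432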